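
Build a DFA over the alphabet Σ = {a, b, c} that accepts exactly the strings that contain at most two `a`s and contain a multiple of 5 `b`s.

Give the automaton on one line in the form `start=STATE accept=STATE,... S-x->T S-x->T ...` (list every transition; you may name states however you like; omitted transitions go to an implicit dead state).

start=q0 accept=q0,q1,q3 q0-a->q1 q0-b->q2 q0-c->q0 q1-a->q3 q1-b->q4 q1-c->q1 q2-a->q4 q2-b->q5 q2-c->q2 q3-a->q6 q3-b->q7 q3-c->q3 q4-a->q7 q4-b->q8 q4-c->q4 q5-a->q8 q5-b->q9 q5-c->q5 q6-a->q6 q6-b->q10 q6-c->q6 q7-a->q10 q7-b->q11 q7-c->q7 q8-a->q11 q8-b->q12 q8-c->q8 q9-a->q12 q9-b->q13 q9-c->q9 q10-a->q10 q10-b->q14 q10-c->q10 q11-a->q14 q11-b->q15 q11-c->q11 q12-a->q15 q12-b->q16 q12-c->q12 q13-a->q16 q13-b->q0 q13-c->q13 q14-a->q14 q14-b->q17 q14-c->q14 q15-a->q17 q15-b->q18 q15-c->q15 q16-a->q18 q16-b->q1 q16-c->q16 q17-a->q17 q17-b->q19 q17-c->q17 q18-a->q19 q18-b->q3 q18-c->q18 q19-a->q19 q19-b->q6 q19-c->q19

Run two small machines in parallel and take their product. The first has 4 states tracking the count of `a`s, saturating at 3; the second has 5 states tracking the count of `b`s modulo 5. A product state is a pair (one from each), accepting exactly when both do.
With 20 states:
          a    b    c  
>* q0     q1   q2   q0 
 * q1     q3   q4   q1 
   q2     q4   q5   q2 
 * q3     q6   q7   q3 
   q4     q7   q8   q4 
   q5     q8   q9   q5 
   q6     q6  q10   q6 
   q7    q10  q11   q7 
   q8    q11  q12   q8 
   q9    q12  q13   q9 
   q10   q10  q14  q10 
   q11   q14  q15  q11 
   q12   q15  q16  q12 
   q13   q16   q0  q13 
   q14   q14  q17  q14 
   q15   q17  q18  q15 
   q16   q18   q1  q16 
   q17   q17  q19  q17 
   q18   q19   q3  q18 
   q19   q19   q6  q19 
(> = start, * = accepting)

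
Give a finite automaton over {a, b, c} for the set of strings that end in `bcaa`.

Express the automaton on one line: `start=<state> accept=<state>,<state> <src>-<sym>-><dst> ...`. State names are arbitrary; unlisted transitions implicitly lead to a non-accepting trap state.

Remember how much of `bcaa` the current input suffix matches. State s0 means no match yet; s1 means the last symbol is `b`; s2 means the last 2 symbols are `bc`; s3 means the last 3 symbols are `bca`; s4 means the last 4 symbols are `bcaa`. Only s4 accepts. On a mismatch, fall back to the longest proper suffix that is still a prefix of `bcaa`.
        a   b   c  
>  s0   s0  s1  s0 
   s1   s0  s1  s2 
   s2   s3  s1  s0 
   s3   s4  s1  s0 
 * s4   s0  s1  s0 
(> = start, * = accepting)

start=s0 accept=s4 s0-a->s0 s0-b->s1 s0-c->s0 s1-a->s0 s1-b->s1 s1-c->s2 s2-a->s3 s2-b->s1 s2-c->s0 s3-a->s4 s3-b->s1 s3-c->s0 s4-a->s0 s4-b->s1 s4-c->s0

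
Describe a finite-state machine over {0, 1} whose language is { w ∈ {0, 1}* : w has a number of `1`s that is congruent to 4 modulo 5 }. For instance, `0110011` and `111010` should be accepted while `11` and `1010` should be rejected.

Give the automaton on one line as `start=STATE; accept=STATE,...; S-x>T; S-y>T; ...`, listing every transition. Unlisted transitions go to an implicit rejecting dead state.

start=s0; accept=s4; s0-0>s0; s0-1>s1; s1-0>s1; s1-1>s2; s2-0>s2; s2-1>s3; s3-0>s3; s3-1>s4; s4-0>s4; s4-1>s0

Keep the running count of `1`s modulo 5: each `1` advances along the cycle s0 → s1 → s2 → s3 → s4 → s0 while other symbols loop. Accept at s4.
A 5-state machine:
        0   1  
>  s0   s0  s1 
   s1   s1  s2 
   s2   s2  s3 
   s3   s3  s4 
 * s4   s4  s0 
(> = start, * = accepting)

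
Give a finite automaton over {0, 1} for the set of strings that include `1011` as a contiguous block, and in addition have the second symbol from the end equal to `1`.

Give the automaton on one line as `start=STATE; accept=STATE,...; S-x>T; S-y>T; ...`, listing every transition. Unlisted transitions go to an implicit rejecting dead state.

start=s0; accept=s4,s5; s0-0>s0; s0-1>s1; s1-0>s2; s1-1>s1; s2-0>s0; s2-1>s3; s3-0>s2; s3-1>s4; s4-0>s5; s4-1>s4; s5-0>s6; s5-1>s7; s6-0>s6; s6-1>s7; s7-0>s5; s7-1>s4

Build one automaton per condition and run them in lockstep. One (5 states) tracks whether and how much of `1011` has been seen; the other (7 states) tracks the last 2 symbols read. Each combined state is a pair, one component from each; accept when both components accept. After merging equivalent states the machine shrinks.
An 8-state machine:
        0   1  
>  s0   s0  s1 
   s1   s2  s1 
   s2   s0  s3 
   s3   s2  s4 
 * s4   s5  s4 
 * s5   s6  s7 
   s6   s6  s7 
   s7   s5  s4 
(> = start, * = accepting)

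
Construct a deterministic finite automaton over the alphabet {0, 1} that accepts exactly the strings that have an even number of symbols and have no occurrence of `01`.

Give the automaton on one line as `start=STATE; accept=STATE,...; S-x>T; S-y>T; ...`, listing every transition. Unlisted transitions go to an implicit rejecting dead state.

start=s0; accept=s0,s3; s0-0>s1; s0-1>s2; s1-0>s3; s1-1>s4; s2-0>s3; s2-1>s0; s3-0>s1; s3-1>s4; s4-0>s4; s4-1>s4

Run two small machines in parallel and take their product. One (2 states) tracks the input length modulo 2; the other (3 states) tracks partial matches of the forbidden pattern `01`. Each combined state is a pair, one component from each; accept when both components accept. After merging equivalent states the machine shrinks.
        0   1  
>* s0   s1  s2 
   s1   s3  s4 
   s2   s3  s0 
 * s3   s1  s4 
   s4   s4  s4 
(> = start, * = accepting)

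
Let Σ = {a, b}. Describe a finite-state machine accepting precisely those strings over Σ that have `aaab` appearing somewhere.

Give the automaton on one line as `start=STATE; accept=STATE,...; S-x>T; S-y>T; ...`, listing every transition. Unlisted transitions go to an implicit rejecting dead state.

start=S0; accept=S4; S0-a>S1; S0-b>S0; S1-a>S2; S1-b>S0; S2-a>S3; S2-b>S0; S3-a>S3; S3-b>S4; S4-a>S4; S4-b>S4

Track how much of `aaab` has been matched so far: state S0 is no progress, S4 is the absorbing accept state reached once `aaab` has occurred. Intermediate states record partial matches; on a mismatch, fall back to the longest reusable overlap.
        a   b  
>  S0   S1  S0 
   S1   S2  S0 
   S2   S3  S0 
   S3   S3  S4 
 * S4   S4  S4 
(> = start, * = accepting)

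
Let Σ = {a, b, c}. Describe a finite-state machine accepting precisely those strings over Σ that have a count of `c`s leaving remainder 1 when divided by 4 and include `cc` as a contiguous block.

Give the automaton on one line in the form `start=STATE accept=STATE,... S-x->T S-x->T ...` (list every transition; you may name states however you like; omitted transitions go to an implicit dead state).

Build one automaton per condition and run them in lockstep. The first has 4 states tracking the count of `c`s modulo 4; the second has 3 states tracking whether and how much of `cc` has been seen. A product state is a pair (one from each), accepting exactly when both do.
A 12-state machine:
          a    b    c  
>  q0     q0   q0   q1 
   q1     q2   q2   q3 
   q2     q2   q2   q4 
   q3     q3   q3   q5 
   q4     q6   q6   q5 
   q5     q5   q5   q7 
   q6     q6   q6   q8 
   q7     q7   q7   q9 
   q8    q10  q10   q7 
 * q9     q9   q9   q3 
   q10   q10  q10  q11 
   q11    q0   q0   q9 
(> = start, * = accepting)

start=q0 accept=q9 q0-a->q0 q0-b->q0 q0-c->q1 q1-a->q2 q1-b->q2 q1-c->q3 q2-a->q2 q2-b->q2 q2-c->q4 q3-a->q3 q3-b->q3 q3-c->q5 q4-a->q6 q4-b->q6 q4-c->q5 q5-a->q5 q5-b->q5 q5-c->q7 q6-a->q6 q6-b->q6 q6-c->q8 q7-a->q7 q7-b->q7 q7-c->q9 q8-a->q10 q8-b->q10 q8-c->q7 q9-a->q9 q9-b->q9 q9-c->q3 q10-a->q10 q10-b->q10 q10-c->q11 q11-a->q0 q11-b->q0 q11-c->q9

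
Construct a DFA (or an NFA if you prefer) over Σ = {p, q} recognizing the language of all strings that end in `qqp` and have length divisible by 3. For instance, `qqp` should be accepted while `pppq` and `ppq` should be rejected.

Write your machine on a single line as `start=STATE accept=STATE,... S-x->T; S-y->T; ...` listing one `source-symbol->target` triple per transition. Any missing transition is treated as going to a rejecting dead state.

start=A; accept=I; A-p->B; A-q->C; B-p->D; B-q->E; C-p->D; C-q->F; D-p->A; D-q->G; E-p->A; E-q->H; F-p->I; F-q->H; G-p->B; G-q->J; H-p->K; H-q->J; I-p->B; I-q->C; J-p->L; J-q->F; K-p->D; K-q->E; L-p->A; L-q->G

Handle the two conditions separately and then intersect. One (4 states) tracks how much of the suffix `qqp` has currently been matched; the other (3 states) tracks the input length modulo 3. Each combined state is a pair, one component from each; accept when both components accept.
       p  q 
>  A   B  C 
   B   D  E 
   C   D  F 
   D   A  G 
   E   A  H 
   F   I  H 
   G   B  J 
   H   K  J 
 * I   B  C 
   J   L  F 
   K   D  E 
   L   A  G 
(> = start, * = accepting)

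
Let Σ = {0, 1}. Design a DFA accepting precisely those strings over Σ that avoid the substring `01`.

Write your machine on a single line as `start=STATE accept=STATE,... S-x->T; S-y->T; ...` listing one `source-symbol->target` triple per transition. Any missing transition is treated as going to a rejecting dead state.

start=q0; accept=q0,q1; q0-0->q1; q0-1->q0; q1-0->q1; q1-1->q2; q2-0->q2; q2-1->q2

This is the complement of 'contains `01`'. Use the same substring-matching states — q0 through q2 holding how much of `01` has just been matched — but flip the accepting set: everything except the trap q2 accepts.
3 states suffice.
        0   1  
>* q0   q1  q0 
 * q1   q1  q2 
   q2   q2  q2 
(> = start, * = accepting)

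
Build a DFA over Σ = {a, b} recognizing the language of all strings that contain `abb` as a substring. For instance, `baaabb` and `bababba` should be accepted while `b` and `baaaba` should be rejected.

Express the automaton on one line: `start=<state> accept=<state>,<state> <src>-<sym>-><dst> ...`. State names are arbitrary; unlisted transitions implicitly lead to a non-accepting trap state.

Track how much of `abb` has been matched so far: state q0 is no progress, q3 is the absorbing accept state reached once `abb` has occurred. Intermediate states record partial matches; on a mismatch, fall back to the longest reusable overlap.
A 4-state machine:
        a   b  
>  q0   q1  q0 
   q1   q1  q2 
   q2   q1  q3 
 * q3   q3  q3 
(> = start, * = accepting)

start=q0 accept=q3 q0-a->q1 q0-b->q0 q1-a->q1 q1-b->q2 q2-a->q1 q2-b->q3 q3-a->q3 q3-b->q3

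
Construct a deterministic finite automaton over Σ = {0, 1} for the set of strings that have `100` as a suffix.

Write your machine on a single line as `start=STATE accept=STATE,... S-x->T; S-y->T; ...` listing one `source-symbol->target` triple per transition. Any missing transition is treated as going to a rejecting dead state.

start=A; accept=D; A-0->A; A-1->B; B-0->C; B-1->B; C-0->D; C-1->B; D-0->A; D-1->B

Remember how much of `100` the current input suffix matches. State A means no match yet; B means the last symbol is `1`; C means the last 2 symbols are `10`; D means the last 3 symbols are `100`. Only D accepts. On a mismatch, fall back to the longest proper suffix that is still a prefix of `100`.
       0  1 
>  A   A  B 
   B   C  B 
   C   D  B 
 * D   A  B 
(> = start, * = accepting)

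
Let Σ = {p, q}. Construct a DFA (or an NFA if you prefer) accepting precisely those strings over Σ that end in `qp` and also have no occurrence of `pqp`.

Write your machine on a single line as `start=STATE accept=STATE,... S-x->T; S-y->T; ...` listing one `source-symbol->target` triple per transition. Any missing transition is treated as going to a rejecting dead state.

start=s0; accept=s4; s0-p->s1; s0-q->s2; s1-p->s1; s1-q->s3; s2-p->s4; s2-q->s2; s3-p->s5; s3-q->s2; s4-p->s1; s4-q->s3; s5-p->s5; s5-q->s5

Handle the two conditions separately and then intersect. The first has 3 states tracking how much of the suffix `qp` has currently been matched; the second has 4 states tracking partial matches of the forbidden pattern `pqp`. A product state is a pair (one from each), accepting exactly when both do. Minimizing collapses redundant product states.
6 states suffice.
        p   q  
>  s0   s1  s2 
   s1   s1  s3 
   s2   s4  s2 
   s3   s5  s2 
 * s4   s1  s3 
   s5   s5  s5 
(> = start, * = accepting)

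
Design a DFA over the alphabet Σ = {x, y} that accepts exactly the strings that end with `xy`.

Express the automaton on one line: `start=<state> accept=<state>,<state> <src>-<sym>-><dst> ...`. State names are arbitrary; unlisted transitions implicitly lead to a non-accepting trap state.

start=A accept=C A-x->B A-y->A B-x->B B-y->C C-x->B C-y->A

Remember how much of `xy` the current input suffix matches. State A means no match yet; B means the last symbol is `x`; C means the last 2 symbols are `xy`. Only C accepts. On a mismatch, fall back to the longest proper suffix that is still a prefix of `xy`.
A 3-state machine:
       x  y 
>  A   B  A 
   B   B  C 
 * C   B  A 
(> = start, * = accepting)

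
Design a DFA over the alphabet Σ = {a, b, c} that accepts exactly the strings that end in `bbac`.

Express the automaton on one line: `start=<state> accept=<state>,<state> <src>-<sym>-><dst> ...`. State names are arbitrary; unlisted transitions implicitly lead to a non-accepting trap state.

start=s0 accept=s4 s0-a->s0 s0-b->s1 s0-c->s0 s1-a->s0 s1-b->s2 s1-c->s0 s2-a->s3 s2-b->s2 s2-c->s0 s3-a->s0 s3-b->s1 s3-c->s4 s4-a->s0 s4-b->s1 s4-c->s0

Remember how much of `bbac` the current input suffix matches. State s0 means no match yet; s1 means the last symbol is `b`; s2 means the last 2 symbols are `bb`; s3 means the last 3 symbols are `bba`; s4 means the last 4 symbols are `bbac`. Only s4 accepts. On a mismatch, fall back to the longest proper suffix that is still a prefix of `bbac`.
        a   b   c  
>  s0   s0  s1  s0 
   s1   s0  s2  s0 
   s2   s3  s2  s0 
   s3   s0  s1  s4 
 * s4   s0  s1  s0 
(> = start, * = accepting)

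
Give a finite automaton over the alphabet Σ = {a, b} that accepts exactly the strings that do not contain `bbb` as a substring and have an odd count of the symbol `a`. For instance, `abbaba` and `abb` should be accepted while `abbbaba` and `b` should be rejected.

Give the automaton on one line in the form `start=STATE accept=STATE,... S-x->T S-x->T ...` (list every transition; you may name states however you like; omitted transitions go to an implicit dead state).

Build one automaton per condition and run them in lockstep. One (4 states) tracks partial matches of the forbidden pattern `bbb`; the other (2 states) tracks the count of `a`s modulo 2. Each combined state is a pair, one component from each; accept when both components accept. Minimizing collapses redundant product states.
7 states suffice.
        a   b  
>  q0   q1  q2 
 * q1   q0  q3 
   q2   q1  q4 
 * q3   q0  q5 
   q4   q1  q6 
 * q5   q0  q6 
   q6   q6  q6 
(> = start, * = accepting)

start=q0 accept=q1,q3,q5 q0-a->q1 q0-b->q2 q1-a->q0 q1-b->q3 q2-a->q1 q2-b->q4 q3-a->q0 q3-b->q5 q4-a->q1 q4-b->q6 q5-a->q0 q5-b->q6 q6-a->q6 q6-b->q6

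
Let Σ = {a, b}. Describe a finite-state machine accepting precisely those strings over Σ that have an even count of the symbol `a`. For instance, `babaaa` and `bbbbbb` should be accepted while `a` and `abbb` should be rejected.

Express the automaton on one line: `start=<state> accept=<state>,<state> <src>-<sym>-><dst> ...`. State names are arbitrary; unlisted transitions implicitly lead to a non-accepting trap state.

The only thing that matters is how many `a`s have appeared, reduced mod 2. Use one state per residue: q0 for 0, …, q1 for 1. Reading `a` moves to the next residue; anything else stays put. q0 is accepting.
With 2 states:
        a   b  
>* q0   q1  q0 
   q1   q0  q1 
(> = start, * = accepting)

start=q0 accept=q0 q0-a->q1 q0-b->q0 q1-a->q0 q1-b->q1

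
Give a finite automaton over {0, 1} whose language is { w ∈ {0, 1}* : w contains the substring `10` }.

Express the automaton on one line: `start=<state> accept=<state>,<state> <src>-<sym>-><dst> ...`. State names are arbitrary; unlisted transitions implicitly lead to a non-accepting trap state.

States q0..q1 record the length of the longest prefix of `10` that matches the current input suffix. Reaching q2 means `10` has been seen, and we stay there forever. Accept from q2.
        0   1  
>  q0   q0  q1 
   q1   q2  q1 
 * q2   q2  q2 
(> = start, * = accepting)

start=q0 accept=q2 q0-0->q0 q0-1->q1 q1-0->q2 q1-1->q1 q2-0->q2 q2-1->q2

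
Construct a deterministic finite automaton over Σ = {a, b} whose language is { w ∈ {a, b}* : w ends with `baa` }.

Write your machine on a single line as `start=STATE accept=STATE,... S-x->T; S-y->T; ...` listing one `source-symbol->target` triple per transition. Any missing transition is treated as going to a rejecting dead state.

Let each state record the length of the longest suffix of the input read so far that is also a prefix of `baa`. s1 means the last symbol is `b`; s2 means the last 2 symbols are `ba`; s3 means the last 3 symbols are `baa`. Accept only at s3, where the string currently ends in `baa`.
A 4-state machine:
        a   b  
>  s0   s0  s1 
   s1   s2  s1 
   s2   s3  s1 
 * s3   s0  s1 
(> = start, * = accepting)

start=s0; accept=s3; s0-a->s0; s0-b->s1; s1-a->s2; s1-b->s1; s2-a->s3; s2-b->s1; s3-a->s0; s3-b->s1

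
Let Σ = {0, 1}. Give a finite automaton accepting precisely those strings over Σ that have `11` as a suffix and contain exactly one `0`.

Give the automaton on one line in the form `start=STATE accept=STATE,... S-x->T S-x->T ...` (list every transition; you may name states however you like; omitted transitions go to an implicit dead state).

start=S0 accept=S4 S0-0->S1 S0-1->S0 S1-0->S2 S1-1->S3 S2-0->S2 S2-1->S2 S3-0->S2 S3-1->S4 S4-0->S2 S4-1->S4

Build one automaton per condition and run them in lockstep. The first has 3 states tracking how much of the suffix `11` has currently been matched; the second has 3 states tracking the count of `0`s, saturating at 2. A product state is a pair (one from each), accepting exactly when both do. Minimizing collapses redundant product states.
A 5-state machine:
        0   1  
>  S0   S1  S0 
   S1   S2  S3 
   S2   S2  S2 
   S3   S2  S4 
 * S4   S2  S4 
(> = start, * = accepting)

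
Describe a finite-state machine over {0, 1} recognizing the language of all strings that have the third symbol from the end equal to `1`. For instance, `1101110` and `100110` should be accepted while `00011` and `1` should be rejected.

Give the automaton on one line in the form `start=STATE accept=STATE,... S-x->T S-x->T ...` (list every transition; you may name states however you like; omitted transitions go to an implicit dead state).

Because acceptance depends on a position counted from the end, the machine has to buffer the most recent 3 symbols. Make each state the string of the last up-to-3 symbols read; on input `x` shift the window left and append `x`. Accept when the buffered window has length 3 and begins with `1`.
15 states suffice.
       0  1 
>  A   B  C 
   B   D  E 
   C   F  G 
   D   H  I 
   E   J  K 
   F   L  M 
   G   N  O 
   H   H  I 
   I   J  K 
   J   L  M 
   K   N  O 
 * L   H  I 
 * M   J  K 
 * N   L  M 
 * O   N  O 
(> = start, * = accepting)

start=A accept=L,M,N,O A-0->B A-1->C B-0->D B-1->E C-0->F C-1->G D-0->H D-1->I E-0->J E-1->K F-0->L F-1->M G-0->N G-1->O H-0->H H-1->I I-0->J I-1->K J-0->L J-1->M K-0->N K-1->O L-0->H L-1->I M-0->J M-1->K N-0->L N-1->M O-0->N O-1->O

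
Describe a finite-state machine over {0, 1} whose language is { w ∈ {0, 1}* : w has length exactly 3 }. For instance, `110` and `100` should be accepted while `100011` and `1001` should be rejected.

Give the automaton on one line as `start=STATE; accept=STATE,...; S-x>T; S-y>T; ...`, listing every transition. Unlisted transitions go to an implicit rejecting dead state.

Count input length up to 4: every symbol moves from s0 toward s4, which means 'more than 3' and absorbs. Accept from {s3}.
5 states suffice.
        0   1  
>  s0   s1  s1 
   s1   s2  s2 
   s2   s3  s3 
 * s3   s4  s4 
   s4   s4  s4 
(> = start, * = accepting)

start=s0; accept=s3; s0-0>s1; s0-1>s1; s1-0>s2; s1-1>s2; s2-0>s3; s2-1>s3; s3-0>s4; s3-1>s4; s4-0>s4; s4-1>s4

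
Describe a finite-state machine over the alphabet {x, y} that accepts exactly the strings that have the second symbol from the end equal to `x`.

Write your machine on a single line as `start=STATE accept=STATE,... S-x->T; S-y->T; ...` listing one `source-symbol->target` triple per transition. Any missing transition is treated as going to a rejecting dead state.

start=S0; accept=S3,S4; S0-x->S1; S0-y->S2; S1-x->S3; S1-y->S4; S2-x->S5; S2-y->S6; S3-x->S3; S3-y->S4; S4-x->S5; S4-y->S6; S5-x->S3; S5-y->S4; S6-x->S5; S6-y->S6

A DFA must remember the last 2 symbols (since which symbol is second-to-last isn't known until the input ends). Use one state per possible window of the last ≤2 symbols; accept from those whose window starts with `x`.
7 states suffice.
        x   y  
>  S0   S1  S2 
   S1   S3  S4 
   S2   S5  S6 
 * S3   S3  S4 
 * S4   S5  S6 
   S5   S3  S4 
   S6   S5  S6 
(> = start, * = accepting)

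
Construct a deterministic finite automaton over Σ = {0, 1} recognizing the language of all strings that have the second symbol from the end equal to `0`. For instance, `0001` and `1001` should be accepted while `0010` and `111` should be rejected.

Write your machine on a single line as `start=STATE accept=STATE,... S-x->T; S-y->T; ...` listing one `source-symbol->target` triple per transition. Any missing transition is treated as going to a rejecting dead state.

start=s0; accept=s3,s4; s0-0->s1; s0-1->s2; s1-0->s3; s1-1->s4; s2-0->s5; s2-1->s6; s3-0->s3; s3-1->s4; s4-0->s5; s4-1->s6; s5-0->s3; s5-1->s4; s6-0->s5; s6-1->s6

A DFA must remember the last 2 symbols (since which symbol is second-to-last isn't known until the input ends). Use one state per possible window of the last ≤2 symbols; accept from those whose window starts with `0`.
7 states suffice.
        0   1  
>  s0   s1  s2 
   s1   s3  s4 
   s2   s5  s6 
 * s3   s3  s4 
 * s4   s5  s6 
   s5   s3  s4 
   s6   s5  s6 
(> = start, * = accepting)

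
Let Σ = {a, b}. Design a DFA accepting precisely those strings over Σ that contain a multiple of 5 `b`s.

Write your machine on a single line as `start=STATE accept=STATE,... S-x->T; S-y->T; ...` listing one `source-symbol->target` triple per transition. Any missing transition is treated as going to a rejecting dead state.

start=s0; accept=s0; s0-a->s0; s0-b->s1; s1-a->s1; s1-b->s2; s2-a->s2; s2-b->s3; s3-a->s3; s3-b->s4; s4-a->s4; s4-b->s0

The only thing that matters is how many `b`s have appeared, reduced mod 5. Use one state per residue: s0 for 0, …, s4 for 4. Reading `b` moves to the next residue; anything else stays put. s0 is accepting.
A 5-state machine:
        a   b  
>* s0   s0  s1 
   s1   s1  s2 
   s2   s2  s3 
   s3   s3  s4 
   s4   s4  s0 
(> = start, * = accepting)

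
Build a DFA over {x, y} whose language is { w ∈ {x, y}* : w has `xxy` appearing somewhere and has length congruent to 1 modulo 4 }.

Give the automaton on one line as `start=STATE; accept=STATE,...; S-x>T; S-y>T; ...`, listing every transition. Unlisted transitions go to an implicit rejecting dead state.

Build one automaton per condition and run them in lockstep. The first has 4 states tracking whether and how much of `xxy` has been seen; the second has 4 states tracking the input length modulo 4. A product state is a pair (one from each), accepting exactly when both do.
A 16-state machine:
       x  y 
>  A   B  C 
   B   D  E 
   C   F  E 
   D   G  H 
   E   I  J 
   F   G  J 
   G   K  L 
   H   L  L 
   I   K  A 
   J   M  A 
   K   N  O 
   L   O  O 
   M   N  C 
   N   D  P 
 * O   P  P 
   P   H  H 
(> = start, * = accepting)

start=A; accept=O; A-x>B; A-y>C; B-x>D; B-y>E; C-x>F; C-y>E; D-x>G; D-y>H; E-x>I; E-y>J; F-x>G; F-y>J; G-x>K; G-y>L; H-x>L; H-y>L; I-x>K; I-y>A; J-x>M; J-y>A; K-x>N; K-y>O; L-x>O; L-y>O; M-x>N; M-y>C; N-x>D; N-y>P; O-x>P; O-y>P; P-x>H; P-y>H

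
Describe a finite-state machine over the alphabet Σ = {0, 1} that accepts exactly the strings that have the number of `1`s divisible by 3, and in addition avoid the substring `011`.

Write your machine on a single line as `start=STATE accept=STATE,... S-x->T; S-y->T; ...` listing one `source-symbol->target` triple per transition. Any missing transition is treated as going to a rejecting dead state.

Build one automaton per condition and run them in lockstep. The first has 3 states tracking the count of `1`s modulo 3; the second has 4 states tracking partial matches of the forbidden pattern `011`. A product state is a pair (one from each), accepting exactly when both do.
A 12-state machine:
          0    1  
>* S0     S1   S2 
 * S1     S1   S3 
   S2     S4   S5 
   S3     S4   S6 
   S4     S4   S7 
   S5     S8   S0 
   S6     S6   S9 
   S7     S8   S9 
   S8     S8  S10 
   S9     S9  S11 
 * S10    S1  S11 
   S11   S11   S6 
(> = start, * = accepting)

start=S0; accept=S0,S1,S10; S0-0->S1; S0-1->S2; S1-0->S1; S1-1->S3; S2-0->S4; S2-1->S5; S3-0->S4; S3-1->S6; S4-0->S4; S4-1->S7; S5-0->S8; S5-1->S0; S6-0->S6; S6-1->S9; S7-0->S8; S7-1->S9; S8-0->S8; S8-1->S10; S9-0->S9; S9-1->S11; S10-0->S1; S10-1->S11; S11-0->S11; S11-1->S6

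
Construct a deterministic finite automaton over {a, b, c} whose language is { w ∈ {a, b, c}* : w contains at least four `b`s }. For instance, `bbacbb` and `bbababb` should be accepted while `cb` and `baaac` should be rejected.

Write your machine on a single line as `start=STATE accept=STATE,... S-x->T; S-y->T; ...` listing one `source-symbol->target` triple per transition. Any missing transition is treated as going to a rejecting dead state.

Count `b`s, saturating at 5: states S0 through S4 mean 0 through 4 `b`s seen; S5 means more than 4. Each `b` increments (capped at S5); other symbols loop. Accept from {S4, S5}.
6 states suffice.
        a   b   c  
>  S0   S0  S1  S0 
   S1   S1  S2  S1 
   S2   S2  S3  S2 
   S3   S3  S4  S3 
 * S4   S4  S5  S4 
 * S5   S5  S5  S5 
(> = start, * = accepting)

start=S0; accept=S4,S5; S0-a->S0; S0-b->S1; S0-c->S0; S1-a->S1; S1-b->S2; S1-c->S1; S2-a->S2; S2-b->S3; S2-c->S2; S3-a->S3; S3-b->S4; S3-c->S3; S4-a->S4; S4-b->S5; S4-c->S4; S5-a->S5; S5-b->S5; S5-c->S5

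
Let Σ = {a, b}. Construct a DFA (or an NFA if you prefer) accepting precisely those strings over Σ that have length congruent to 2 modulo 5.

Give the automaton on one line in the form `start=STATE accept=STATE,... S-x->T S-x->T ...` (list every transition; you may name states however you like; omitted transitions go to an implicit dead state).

start=q0 accept=q2 q0-a->q1 q0-b->q1 q1-a->q2 q1-b->q2 q2-a->q3 q2-b->q3 q3-a->q4 q3-b->q4 q4-a->q0 q4-b->q0

Count input length modulo 5: every symbol advances one step around the cycle q0 → q1 → q2 → q3 → q4 → q0. Accept at q2.
A 5-state machine:
        a   b  
>  q0   q1  q1 
   q1   q2  q2 
 * q2   q3  q3 
   q3   q4  q4 
   q4   q0  q0 
(> = start, * = accepting)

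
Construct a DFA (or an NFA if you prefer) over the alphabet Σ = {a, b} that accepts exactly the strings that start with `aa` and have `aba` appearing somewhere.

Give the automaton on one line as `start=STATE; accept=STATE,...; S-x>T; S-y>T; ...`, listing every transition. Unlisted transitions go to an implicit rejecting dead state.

Build one automaton per condition and run them in lockstep. One (4 states) tracks whether the input so far still matches the prefix `aa`; the other (4 states) tracks whether and how much of `aba` has been seen. Each combined state is a pair, one component from each; accept when both components accept. Equivalent product states are then merged.
        a   b  
>  q0   q1  q2 
   q1   q3  q2 
   q2   q2  q2 
   q3   q3  q4 
   q4   q5  q6 
 * q5   q5  q5 
   q6   q3  q6 
(> = start, * = accepting)

start=q0; accept=q5; q0-a>q1; q0-b>q2; q1-a>q3; q1-b>q2; q2-a>q2; q2-b>q2; q3-a>q3; q3-b>q4; q4-a>q5; q4-b>q6; q5-a>q5; q5-b>q5; q6-a>q3; q6-b>q6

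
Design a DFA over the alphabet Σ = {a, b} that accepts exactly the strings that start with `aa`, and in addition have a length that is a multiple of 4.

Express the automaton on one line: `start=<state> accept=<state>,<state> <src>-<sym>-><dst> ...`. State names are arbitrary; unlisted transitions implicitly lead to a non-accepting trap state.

start=S0 accept=S5 S0-a->S1 S0-b->S2 S1-a->S3 S1-b->S2 S2-a->S2 S2-b->S2 S3-a->S4 S3-b->S4 S4-a->S5 S4-b->S5 S5-a->S6 S5-b->S6 S6-a->S3 S6-b->S3

Build one automaton per condition and run them in lockstep. One (4 states) tracks whether the input so far still matches the prefix `aa`; the other (4 states) tracks the input length modulo 4. Each combined state is a pair, one component from each; accept when both components accept. After merging equivalent states the machine shrinks.
A 7-state machine:
        a   b  
>  S0   S1  S2 
   S1   S3  S2 
   S2   S2  S2 
   S3   S4  S4 
   S4   S5  S5 
 * S5   S6  S6 
   S6   S3  S3 
(> = start, * = accepting)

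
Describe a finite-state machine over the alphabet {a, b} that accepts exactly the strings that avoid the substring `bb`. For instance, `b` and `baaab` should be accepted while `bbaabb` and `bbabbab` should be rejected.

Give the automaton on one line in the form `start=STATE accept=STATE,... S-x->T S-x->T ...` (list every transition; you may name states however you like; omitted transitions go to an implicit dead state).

start=q0 accept=q0,q1 q0-a->q0 q0-b->q1 q1-a->q0 q1-b->q2 q2-a->q2 q2-b->q2

Track partial matches of the forbidden pattern `bb`. State q2 is a dead state reached once `bb` has occurred; every other state accepts. q0 means no part of `bb` is currently matched.
A 3-state machine:
        a   b  
>* q0   q0  q1 
 * q1   q0  q2 
   q2   q2  q2 
(> = start, * = accepting)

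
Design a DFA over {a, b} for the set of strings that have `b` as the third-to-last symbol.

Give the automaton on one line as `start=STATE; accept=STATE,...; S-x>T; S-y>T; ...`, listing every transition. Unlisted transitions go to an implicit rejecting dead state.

start=q0; accept=q11,q12,q13,q14; q0-a>q1; q0-b>q2; q1-a>q3; q1-b>q4; q2-a>q5; q2-b>q6; q3-a>q7; q3-b>q8; q4-a>q9; q4-b>q10; q5-a>q11; q5-b>q12; q6-a>q13; q6-b>q14; q7-a>q7; q7-b>q8; q8-a>q9; q8-b>q10; q9-a>q11; q9-b>q12; q10-a>q13; q10-b>q14; q11-a>q7; q11-b>q8; q12-a>q9; q12-b>q10; q13-a>q11; q13-b>q12; q14-a>q13; q14-b>q14

Because acceptance depends on a position counted from the end, the machine has to buffer the most recent 3 symbols. Make each state the string of the last up-to-3 symbols read; on input `x` shift the window left and append `x`. Accept when the buffered window has length 3 and begins with `b`.
          a    b  
>  q0     q1   q2 
   q1     q3   q4 
   q2     q5   q6 
   q3     q7   q8 
   q4     q9  q10 
   q5    q11  q12 
   q6    q13  q14 
   q7     q7   q8 
   q8     q9  q10 
   q9    q11  q12 
   q10   q13  q14 
 * q11    q7   q8 
 * q12    q9  q10 
 * q13   q11  q12 
 * q14   q13  q14 
(> = start, * = accepting)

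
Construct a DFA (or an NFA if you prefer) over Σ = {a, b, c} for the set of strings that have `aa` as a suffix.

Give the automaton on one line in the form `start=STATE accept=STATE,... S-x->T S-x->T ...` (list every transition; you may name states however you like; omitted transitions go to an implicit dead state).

Let each state record the length of the longest suffix of the input read so far that is also a prefix of `aa`. S1 means the last symbol is `a`; S2 means the last 2 symbols are `aa`. Accept only at S2, where the string currently ends in `aa`.
With 3 states:
        a   b   c  
>  S0   S1  S0  S0 
   S1   S2  S0  S0 
 * S2   S2  S0  S0 
(> = start, * = accepting)

start=S0 accept=S2 S0-a->S1 S0-b->S0 S0-c->S0 S1-a->S2 S1-b->S0 S1-c->S0 S2-a->S2 S2-b->S0 S2-c->S0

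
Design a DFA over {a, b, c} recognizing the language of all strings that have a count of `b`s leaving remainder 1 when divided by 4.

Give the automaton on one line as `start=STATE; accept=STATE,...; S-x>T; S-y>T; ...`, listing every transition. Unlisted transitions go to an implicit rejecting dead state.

The only thing that matters is how many `b`s have appeared, reduced mod 4. Use one state per residue: q0 for 0, …, q3 for 3. Reading `b` moves to the next residue; anything else stays put. q1 is accepting.
A 4-state machine:
        a   b   c  
>  q0   q0  q1  q0 
 * q1   q1  q2  q1 
   q2   q2  q3  q2 
   q3   q3  q0  q3 
(> = start, * = accepting)

start=q0; accept=q1; q0-a>q0; q0-b>q1; q0-c>q0; q1-a>q1; q1-b>q2; q1-c>q1; q2-a>q2; q2-b>q3; q2-c>q2; q3-a>q3; q3-b>q0; q3-c>q3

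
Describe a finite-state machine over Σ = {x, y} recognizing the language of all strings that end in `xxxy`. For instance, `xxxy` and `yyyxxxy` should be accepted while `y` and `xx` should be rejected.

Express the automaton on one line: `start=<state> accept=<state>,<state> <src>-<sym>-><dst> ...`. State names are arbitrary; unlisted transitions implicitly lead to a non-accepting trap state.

start=q0 accept=q4 q0-x->q1 q0-y->q0 q1-x->q2 q1-y->q0 q2-x->q3 q2-y->q0 q3-x->q3 q3-y->q4 q4-x->q1 q4-y->q0

Remember how much of `xxxy` the current input suffix matches. State q0 means no match yet; q1 means the last symbol is `x`; q2 means the last 2 symbols are `xx`; q3 means the last 3 symbols are `xxx`; q4 means the last 4 symbols are `xxxy`. Only q4 accepts. On a mismatch, fall back to the longest proper suffix that is still a prefix of `xxxy`.
5 states suffice.
        x   y  
>  q0   q1  q0 
   q1   q2  q0 
   q2   q3  q0 
   q3   q3  q4 
 * q4   q1  q0 
(> = start, * = accepting)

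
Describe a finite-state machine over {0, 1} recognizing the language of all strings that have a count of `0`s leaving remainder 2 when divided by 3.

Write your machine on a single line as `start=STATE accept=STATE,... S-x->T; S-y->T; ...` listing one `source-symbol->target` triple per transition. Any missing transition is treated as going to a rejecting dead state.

The only thing that matters is how many `0`s have appeared, reduced mod 3. Use one state per residue: q0 for 0, …, q2 for 2. Reading `0` moves to the next residue; anything else stays put. q2 is accepting.
With 3 states:
        0   1  
>  q0   q1  q0 
   q1   q2  q1 
 * q2   q0  q2 
(> = start, * = accepting)

start=q0; accept=q2; q0-0->q1; q0-1->q0; q1-0->q2; q1-1->q1; q2-0->q0; q2-1->q2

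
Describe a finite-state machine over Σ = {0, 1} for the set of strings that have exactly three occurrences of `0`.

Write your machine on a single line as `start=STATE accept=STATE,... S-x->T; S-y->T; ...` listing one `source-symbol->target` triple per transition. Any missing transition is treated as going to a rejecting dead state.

Count `0`s, saturating at 4: states q0 through q3 mean 0 through 3 `0`s seen; q4 means more than 3. Each `0` increments (capped at q4); other symbols loop. Accept from {q3}.
5 states suffice.
        0   1  
>  q0   q1  q0 
   q1   q2  q1 
   q2   q3  q2 
 * q3   q4  q3 
   q4   q4  q4 
(> = start, * = accepting)

start=q0; accept=q3; q0-0->q1; q0-1->q0; q1-0->q2; q1-1->q1; q2-0->q3; q2-1->q2; q3-0->q4; q3-1->q3; q4-0->q4; q4-1->q4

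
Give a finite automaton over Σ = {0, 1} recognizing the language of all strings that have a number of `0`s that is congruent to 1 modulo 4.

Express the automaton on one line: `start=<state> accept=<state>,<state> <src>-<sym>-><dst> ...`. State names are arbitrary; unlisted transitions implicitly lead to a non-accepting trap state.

start=q0 accept=q1 q0-0->q1 q0-1->q0 q1-0->q2 q1-1->q1 q2-0->q3 q2-1->q2 q3-0->q0 q3-1->q3

Keep the running count of `0`s modulo 4: each `0` advances along the cycle q0 → q1 → q2 → q3 → q0 while other symbols loop. Accept at q1.
4 states suffice.
        0   1  
>  q0   q1  q0 
 * q1   q2  q1 
   q2   q3  q2 
   q3   q0  q3 
(> = start, * = accepting)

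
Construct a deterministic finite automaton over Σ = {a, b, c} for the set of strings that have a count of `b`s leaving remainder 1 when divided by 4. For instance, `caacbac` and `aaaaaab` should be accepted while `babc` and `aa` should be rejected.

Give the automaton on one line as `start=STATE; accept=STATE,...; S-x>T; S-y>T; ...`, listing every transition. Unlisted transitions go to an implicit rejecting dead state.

start=S0; accept=S1; S0-a>S0; S0-b>S1; S0-c>S0; S1-a>S1; S1-b>S2; S1-c>S1; S2-a>S2; S2-b>S3; S2-c>S2; S3-a>S3; S3-b>S0; S3-c>S3

Keep the running count of `b`s modulo 4: each `b` advances along the cycle S0 → S1 → S2 → S3 → S0 while other symbols loop. Accept at S1.
4 states suffice.
        a   b   c  
>  S0   S0  S1  S0 
 * S1   S1  S2  S1 
   S2   S2  S3  S2 
   S3   S3  S0  S3 
(> = start, * = accepting)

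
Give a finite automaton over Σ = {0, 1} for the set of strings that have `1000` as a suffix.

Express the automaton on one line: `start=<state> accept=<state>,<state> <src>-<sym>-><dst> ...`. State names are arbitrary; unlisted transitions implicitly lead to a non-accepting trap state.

start=A accept=E A-0->A A-1->B B-0->C B-1->B C-0->D C-1->B D-0->E D-1->B E-0->A E-1->B

Remember how much of `1000` the current input suffix matches. State A means no match yet; B means the last symbol is `1`; C means the last 2 symbols are `10`; D means the last 3 symbols are `100`; E means the last 4 symbols are `1000`. Only E accepts. On a mismatch, fall back to the longest proper suffix that is still a prefix of `1000`.
With 5 states:
       0  1 
>  A   A  B 
   B   C  B 
   C   D  B 
   D   E  B 
 * E   A  B 
(> = start, * = accepting)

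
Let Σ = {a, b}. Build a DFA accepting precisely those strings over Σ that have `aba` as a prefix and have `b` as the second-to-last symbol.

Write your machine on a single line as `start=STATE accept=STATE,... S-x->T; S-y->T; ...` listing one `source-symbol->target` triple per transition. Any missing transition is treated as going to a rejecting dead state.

Handle the two conditions separately and then intersect. The first has 5 states tracking whether the input so far still matches the prefix `aba`; the second has 7 states tracking the last 2 symbols read. A product state is a pair (one from each), accepting exactly when both do. Minimizing collapses redundant product states.
An 8-state machine:
        a   b  
>  q0   q1  q2 
   q1   q2  q3 
   q2   q2  q2 
   q3   q4  q2 
 * q4   q5  q6 
   q5   q5  q6 
   q6   q4  q7 
 * q7   q4  q7 
(> = start, * = accepting)

start=q0; accept=q4,q7; q0-a->q1; q0-b->q2; q1-a->q2; q1-b->q3; q2-a->q2; q2-b->q2; q3-a->q4; q3-b->q2; q4-a->q5; q4-b->q6; q5-a->q5; q5-b->q6; q6-a->q4; q6-b->q7; q7-a->q4; q7-b->q7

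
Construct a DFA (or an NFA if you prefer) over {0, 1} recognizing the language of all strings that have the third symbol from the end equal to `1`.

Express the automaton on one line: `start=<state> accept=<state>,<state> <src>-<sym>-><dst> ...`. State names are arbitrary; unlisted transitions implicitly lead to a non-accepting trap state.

start=s0 accept=s11,s12,s13,s14 s0-0->s1 s0-1->s2 s1-0->s3 s1-1->s4 s2-0->s5 s2-1->s6 s3-0->s7 s3-1->s8 s4-0->s9 s4-1->s10 s5-0->s11 s5-1->s12 s6-0->s13 s6-1->s14 s7-0->s7 s7-1->s8 s8-0->s9 s8-1->s10 s9-0->s11 s9-1->s12 s10-0->s13 s10-1->s14 s11-0->s7 s11-1->s8 s12-0->s9 s12-1->s10 s13-0->s11 s13-1->s12 s14-0->s13 s14-1->s14

Because acceptance depends on a position counted from the end, the machine has to buffer the most recent 3 symbols. Make each state the string of the last up-to-3 symbols read; on input `x` shift the window left and append `x`. Accept when the buffered window has length 3 and begins with `1`.
A 15-state machine:
          0    1  
>  s0     s1   s2 
   s1     s3   s4 
   s2     s5   s6 
   s3     s7   s8 
   s4     s9  s10 
   s5    s11  s12 
   s6    s13  s14 
   s7     s7   s8 
   s8     s9  s10 
   s9    s11  s12 
   s10   s13  s14 
 * s11    s7   s8 
 * s12    s9  s10 
 * s13   s11  s12 
 * s14   s13  s14 
(> = start, * = accepting)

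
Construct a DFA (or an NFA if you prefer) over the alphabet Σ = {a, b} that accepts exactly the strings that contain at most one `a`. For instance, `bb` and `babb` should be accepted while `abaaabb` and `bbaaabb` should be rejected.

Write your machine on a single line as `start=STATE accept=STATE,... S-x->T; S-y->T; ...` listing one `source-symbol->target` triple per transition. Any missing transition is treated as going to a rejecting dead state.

Count `a`s, saturating at 2: state q0 means no `a` yet, q1 means one `a` seen, q2 means more than one. Each `a` increments (capped at q2); other symbols loop. Accept from {q0, q1}.
With 3 states:
        a   b  
>* q0   q1  q0 
 * q1   q2  q1 
   q2   q2  q2 
(> = start, * = accepting)

start=q0; accept=q0,q1; q0-a->q1; q0-b->q0; q1-a->q2; q1-b->q1; q2-a->q2; q2-b->q2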